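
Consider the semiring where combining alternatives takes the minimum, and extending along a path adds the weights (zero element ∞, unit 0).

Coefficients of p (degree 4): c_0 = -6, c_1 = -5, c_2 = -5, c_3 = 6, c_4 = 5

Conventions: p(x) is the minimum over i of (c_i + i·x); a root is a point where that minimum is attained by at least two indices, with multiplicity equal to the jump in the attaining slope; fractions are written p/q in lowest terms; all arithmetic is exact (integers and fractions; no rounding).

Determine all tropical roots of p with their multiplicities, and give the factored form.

hull edge (i=0, c=-6) to (i=2, c=-5): slope 1/2, span 2
hull edge (i=2, c=-5) to (i=4, c=5): slope 5, span 2
Factored form: p(x) = 5 ⊗ (x ⊕ (-5)) ⊗ (x ⊕ (-5)) ⊗ (x ⊕ (-1/2)) ⊗ (x ⊕ (-1/2))
Answer: roots = -5 (mult 2), -1/2 (mult 2)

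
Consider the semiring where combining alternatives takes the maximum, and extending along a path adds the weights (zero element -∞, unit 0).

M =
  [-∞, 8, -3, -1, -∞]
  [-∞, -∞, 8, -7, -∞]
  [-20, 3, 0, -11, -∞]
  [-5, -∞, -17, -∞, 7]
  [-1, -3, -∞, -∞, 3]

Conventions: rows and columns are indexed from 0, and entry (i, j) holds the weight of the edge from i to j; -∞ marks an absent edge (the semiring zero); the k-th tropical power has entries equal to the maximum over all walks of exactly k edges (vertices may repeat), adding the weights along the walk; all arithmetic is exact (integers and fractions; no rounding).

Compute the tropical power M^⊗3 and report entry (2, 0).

M^⊗2:
  [-6, 0, 16, 1, 6]
  [-12, 11, 8, -3, 0]
  [-16, 3, 11, -4, -4]
  [6, 4, -8, -6, 10]
  [2, 7, 5, -2, 6]
M^⊗3:
  [5, 19, 16, 5, 9]
  [-1, 11, 19, 4, 4]
  [-5, 14, 11, 0, 3]
  [9, 14, 12, 5, 13]
  [5, 10, 15, 1, 9]
Key observation: the optimum is the walk 2->3->4->0, with weight (-11) + 7 + (-1) = -5.
Optimal value attained by: walk 2->3->4->0.
Answer: (M^⊗3)[2][0] = -5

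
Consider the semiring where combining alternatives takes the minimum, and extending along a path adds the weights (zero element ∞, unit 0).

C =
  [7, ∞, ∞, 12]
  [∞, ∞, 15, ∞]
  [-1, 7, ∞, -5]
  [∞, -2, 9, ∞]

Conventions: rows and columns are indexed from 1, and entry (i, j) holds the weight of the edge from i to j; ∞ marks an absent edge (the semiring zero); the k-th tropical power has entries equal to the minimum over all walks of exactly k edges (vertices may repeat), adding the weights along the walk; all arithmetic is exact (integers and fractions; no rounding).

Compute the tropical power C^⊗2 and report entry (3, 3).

C^⊗2:
  [14, 10, 21, 19]
  [14, 22, ∞, 10]
  [6, -7, 4, 11]
  [8, 16, 13, 4]
Key observation: the optimum is the walk 3->4->3, with weight (-5) + 9 = 4.
Optimal value attained by: walk 3->4->3.
Answer: (C^⊗2)[3][3] = 4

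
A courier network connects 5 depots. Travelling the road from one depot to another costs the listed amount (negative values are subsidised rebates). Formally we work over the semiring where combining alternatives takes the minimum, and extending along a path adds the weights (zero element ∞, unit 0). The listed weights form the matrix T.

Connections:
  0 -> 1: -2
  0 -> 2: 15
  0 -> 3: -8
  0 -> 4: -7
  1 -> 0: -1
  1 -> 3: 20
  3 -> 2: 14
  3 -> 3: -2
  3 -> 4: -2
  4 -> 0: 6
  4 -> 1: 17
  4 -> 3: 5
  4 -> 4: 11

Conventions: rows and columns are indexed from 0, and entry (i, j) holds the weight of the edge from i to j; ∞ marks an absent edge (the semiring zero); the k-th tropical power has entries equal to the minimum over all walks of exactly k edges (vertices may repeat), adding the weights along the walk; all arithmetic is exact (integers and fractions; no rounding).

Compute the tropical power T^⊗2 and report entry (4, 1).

T^⊗2:
  [-3, 10, 6, -10, -10]
  [∞, -3, 14, -9, -8]
  [∞, ∞, ∞, ∞, ∞]
  [4, 15, 12, -4, -4]
  [16, 4, 19, -2, -1]
Key observation: the optimum is the walk 4->0->1, with weight 6 + (-2) = 4.
Optimal value attained by: walk 4->0->1.
Answer: (T^⊗2)[4][1] = 4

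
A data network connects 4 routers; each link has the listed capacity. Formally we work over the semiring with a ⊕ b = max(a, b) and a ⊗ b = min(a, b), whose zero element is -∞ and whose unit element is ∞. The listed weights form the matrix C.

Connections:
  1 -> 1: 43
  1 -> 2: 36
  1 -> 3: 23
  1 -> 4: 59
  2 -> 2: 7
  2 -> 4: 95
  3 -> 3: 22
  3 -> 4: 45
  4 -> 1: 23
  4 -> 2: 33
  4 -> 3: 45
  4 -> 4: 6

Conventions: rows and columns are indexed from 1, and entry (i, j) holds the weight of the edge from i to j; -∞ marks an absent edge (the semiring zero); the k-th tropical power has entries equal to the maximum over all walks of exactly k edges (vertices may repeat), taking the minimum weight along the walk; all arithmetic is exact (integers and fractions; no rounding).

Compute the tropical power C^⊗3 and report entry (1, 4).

C^⊗2:
  [43, 36, 45, 43]
  [23, 33, 45, 7]
  [23, 33, 45, 22]
  [23, 23, 23, 45]
C^⊗3:
  [43, 36, 43, 45]
  [23, 23, 23, 45]
  [23, 23, 23, 45]
  [23, 33, 45, 23]
Key observation: the optimum is the walk 1->4->3->4, with weight 59 min 45 min 45 = 45.
Optimal value attained by: walk 1->4->3->4.
Answer: (C^⊗3)[1][4] = 45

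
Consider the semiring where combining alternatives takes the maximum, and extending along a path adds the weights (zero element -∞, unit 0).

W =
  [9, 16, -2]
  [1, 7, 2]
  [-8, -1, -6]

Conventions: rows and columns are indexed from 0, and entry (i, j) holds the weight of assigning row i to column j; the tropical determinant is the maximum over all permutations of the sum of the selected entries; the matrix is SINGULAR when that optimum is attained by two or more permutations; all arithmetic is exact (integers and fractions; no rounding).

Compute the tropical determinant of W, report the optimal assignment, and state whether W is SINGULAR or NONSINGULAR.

σ = (0, 1, 2): 9 + 7 + (-6) = 10
σ = (0, 2, 1): 9 + 2 + (-1) = 10
σ = (1, 0, 2): 16 + 1 + (-6) = 11
σ = (1, 2, 0): 16 + 2 + (-8) = 10
σ = (2, 0, 1): (-2) + 1 + (-1) = -2
σ = (2, 1, 0): (-2) + 7 + (-8) = -3
Optimal value attained by: σ = (1, 0, 2).
Answer: det⊕(W) = 11; verdict: NONSINGULAR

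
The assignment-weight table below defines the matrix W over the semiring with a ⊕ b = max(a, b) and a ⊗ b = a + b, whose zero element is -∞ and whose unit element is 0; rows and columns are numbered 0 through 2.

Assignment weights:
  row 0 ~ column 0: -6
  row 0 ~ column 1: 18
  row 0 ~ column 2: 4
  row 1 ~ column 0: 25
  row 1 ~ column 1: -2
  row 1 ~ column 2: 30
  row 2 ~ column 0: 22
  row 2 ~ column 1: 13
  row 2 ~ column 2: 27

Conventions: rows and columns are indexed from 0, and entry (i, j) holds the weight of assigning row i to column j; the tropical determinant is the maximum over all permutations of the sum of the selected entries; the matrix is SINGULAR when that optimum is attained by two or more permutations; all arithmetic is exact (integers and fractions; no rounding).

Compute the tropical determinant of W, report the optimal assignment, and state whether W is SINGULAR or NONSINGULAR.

σ = (0, 1, 2): (-6) + (-2) + 27 = 19
σ = (0, 2, 1): (-6) + 30 + 13 = 37
σ = (1, 0, 2): 18 + 25 + 27 = 70
σ = (1, 2, 0): 18 + 30 + 22 = 70
σ = (2, 0, 1): 4 + 25 + 13 = 42
σ = (2, 1, 0): 4 + (-2) + 22 = 24
Optimal value attained by: σ = (1, 0, 2).
Answer: det⊕(W) = 70; verdict: SINGULAR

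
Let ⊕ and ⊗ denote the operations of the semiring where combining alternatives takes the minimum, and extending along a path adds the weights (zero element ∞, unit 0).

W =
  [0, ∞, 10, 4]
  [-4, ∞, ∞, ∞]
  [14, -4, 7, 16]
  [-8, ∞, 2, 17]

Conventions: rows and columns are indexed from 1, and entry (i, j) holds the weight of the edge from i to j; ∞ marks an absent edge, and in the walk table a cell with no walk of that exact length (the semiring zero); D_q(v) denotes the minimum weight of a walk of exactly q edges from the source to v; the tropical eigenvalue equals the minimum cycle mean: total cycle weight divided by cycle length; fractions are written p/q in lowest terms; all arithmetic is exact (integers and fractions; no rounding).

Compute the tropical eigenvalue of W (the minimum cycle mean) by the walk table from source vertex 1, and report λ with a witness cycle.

q=0: [0, ∞, ∞, ∞]
q=1: [0, ∞, 10, 4]
q=2: [-4, 6, 6, 4]
q=3: [-4, 2, 6, 0]
q=4: [-8, 2, 2, 0]
Optimal cycle mean attained by: cycle 1->4->1, total 4 + (-8), length 2.
Answer: λ = -2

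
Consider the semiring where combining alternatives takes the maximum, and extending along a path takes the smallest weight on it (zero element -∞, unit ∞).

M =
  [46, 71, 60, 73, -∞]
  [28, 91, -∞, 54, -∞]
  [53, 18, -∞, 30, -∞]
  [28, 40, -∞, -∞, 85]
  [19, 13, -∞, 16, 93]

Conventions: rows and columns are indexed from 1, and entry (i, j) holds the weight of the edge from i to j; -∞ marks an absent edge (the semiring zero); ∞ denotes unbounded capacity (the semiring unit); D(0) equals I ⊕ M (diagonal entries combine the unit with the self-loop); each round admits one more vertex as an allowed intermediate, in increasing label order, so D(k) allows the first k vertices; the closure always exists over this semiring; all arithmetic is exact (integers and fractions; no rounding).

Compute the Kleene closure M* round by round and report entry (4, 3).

D(0):
  [∞, 71, 60, 73, -∞]
  [28, ∞, -∞, 54, -∞]
  [53, 18, ∞, 30, -∞]
  [28, 40, -∞, ∞, 85]
  [19, 13, -∞, 16, ∞]
D(1):
  [∞, 71, 60, 73, -∞]
  [28, ∞, 28, 54, -∞]
  [53, 53, ∞, 53, -∞]
  [28, 40, 28, ∞, 85]
  [19, 19, 19, 19, ∞]
D(2):
  [∞, 71, 60, 73, -∞]
  [28, ∞, 28, 54, -∞]
  [53, 53, ∞, 53, -∞]
  [28, 40, 28, ∞, 85]
  [19, 19, 19, 19, ∞]
D(3):
  [∞, 71, 60, 73, -∞]
  [28, ∞, 28, 54, -∞]
  [53, 53, ∞, 53, -∞]
  [28, 40, 28, ∞, 85]
  [19, 19, 19, 19, ∞]
D(4):
  [∞, 71, 60, 73, 73]
  [28, ∞, 28, 54, 54]
  [53, 53, ∞, 53, 53]
  [28, 40, 28, ∞, 85]
  [19, 19, 19, 19, ∞]
D(5):
  [∞, 71, 60, 73, 73]
  [28, ∞, 28, 54, 54]
  [53, 53, ∞, 53, 53]
  [28, 40, 28, ∞, 85]
  [19, 19, 19, 19, ∞]
Answer: M*[4][3] = 28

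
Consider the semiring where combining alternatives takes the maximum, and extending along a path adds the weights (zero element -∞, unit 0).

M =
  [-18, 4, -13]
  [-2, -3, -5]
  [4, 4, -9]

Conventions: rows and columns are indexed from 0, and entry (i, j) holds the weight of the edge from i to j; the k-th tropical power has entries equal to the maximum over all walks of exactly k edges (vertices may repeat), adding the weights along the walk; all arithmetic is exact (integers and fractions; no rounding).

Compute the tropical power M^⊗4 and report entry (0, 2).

M^⊗2:
  [2, 1, -1]
  [-1, 2, -8]
  [2, 8, -1]
M^⊗3:
  [3, 6, -4]
  [0, 3, -3]
  [6, 6, 3]
M^⊗4:
  [4, 7, 1]
  [1, 4, -2]
  [7, 10, 1]
Key observation: the optimum is the walk 0->1->0->1->2, with weight 4 + (-2) + 4 + (-5) = 1.
Optimal value attained by: walk 0->1->0->1->2.
Answer: (M^⊗4)[0][2] = 1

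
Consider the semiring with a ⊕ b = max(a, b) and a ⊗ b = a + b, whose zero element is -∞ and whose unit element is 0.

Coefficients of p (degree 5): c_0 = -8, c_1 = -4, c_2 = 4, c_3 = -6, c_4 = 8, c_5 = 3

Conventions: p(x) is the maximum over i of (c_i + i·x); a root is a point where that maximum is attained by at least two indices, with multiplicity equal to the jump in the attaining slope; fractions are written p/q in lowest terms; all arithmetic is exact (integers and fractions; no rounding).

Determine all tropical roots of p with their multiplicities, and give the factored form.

hull edge (i=0, c=-8) to (i=2, c=4): slope 6, span 2
hull edge (i=2, c=4) to (i=4, c=8): slope 2, span 2
hull edge (i=4, c=8) to (i=5, c=3): slope -5, span 1
Factored form: p(x) = 3 ⊗ (x ⊕ (-6)) ⊗ (x ⊕ (-6)) ⊗ (x ⊕ (-2)) ⊗ (x ⊕ (-2)) ⊗ (x ⊕ 5)
Answer: roots = -6 (mult 2), -2 (mult 2), 5 (mult 1)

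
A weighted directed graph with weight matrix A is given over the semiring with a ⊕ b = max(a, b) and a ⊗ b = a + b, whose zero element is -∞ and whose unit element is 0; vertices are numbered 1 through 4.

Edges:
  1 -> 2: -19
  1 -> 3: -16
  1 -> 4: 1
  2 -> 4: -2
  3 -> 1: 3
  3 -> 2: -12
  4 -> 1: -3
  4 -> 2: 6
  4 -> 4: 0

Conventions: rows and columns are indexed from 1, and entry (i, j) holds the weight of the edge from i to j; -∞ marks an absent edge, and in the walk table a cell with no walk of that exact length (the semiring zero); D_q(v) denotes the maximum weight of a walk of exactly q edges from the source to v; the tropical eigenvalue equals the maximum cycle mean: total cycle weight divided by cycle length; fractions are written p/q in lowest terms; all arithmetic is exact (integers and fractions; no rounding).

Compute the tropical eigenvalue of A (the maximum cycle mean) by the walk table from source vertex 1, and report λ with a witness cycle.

q=0: [0, -∞, -∞, -∞]
q=1: [-∞, -19, -16, 1]
q=2: [-2, 7, -∞, 1]
q=3: [-2, 7, -18, 5]
q=4: [2, 11, -18, 5]
Optimal cycle mean attained by: cycle 2->4->2, total (-2) + 6, length 2.
Answer: λ = 2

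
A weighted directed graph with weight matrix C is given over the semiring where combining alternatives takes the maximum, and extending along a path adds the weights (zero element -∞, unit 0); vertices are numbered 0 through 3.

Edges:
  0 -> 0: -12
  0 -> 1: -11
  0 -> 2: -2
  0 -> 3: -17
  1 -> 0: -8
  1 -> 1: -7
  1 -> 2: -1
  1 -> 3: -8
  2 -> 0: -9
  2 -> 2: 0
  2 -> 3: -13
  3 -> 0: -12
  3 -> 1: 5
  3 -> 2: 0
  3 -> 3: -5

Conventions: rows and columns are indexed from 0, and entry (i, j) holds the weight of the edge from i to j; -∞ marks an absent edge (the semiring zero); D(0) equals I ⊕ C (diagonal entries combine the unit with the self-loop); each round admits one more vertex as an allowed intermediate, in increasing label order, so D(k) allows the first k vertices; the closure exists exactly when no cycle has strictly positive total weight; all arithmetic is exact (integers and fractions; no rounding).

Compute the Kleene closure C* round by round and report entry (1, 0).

D(0):
  [0, -11, -2, -17]
  [-8, 0, -1, -8]
  [-9, -∞, 0, -13]
  [-12, 5, 0, 0]
D(1):
  [0, -11, -2, -17]
  [-8, 0, -1, -8]
  [-9, -20, 0, -13]
  [-12, 5, 0, 0]
D(2):
  [0, -11, -2, -17]
  [-8, 0, -1, -8]
  [-9, -20, 0, -13]
  [-3, 5, 4, 0]
D(3):
  [0, -11, -2, -15]
  [-8, 0, -1, -8]
  [-9, -20, 0, -13]
  [-3, 5, 4, 0]
D(4):
  [0, -10, -2, -15]
  [-8, 0, -1, -8]
  [-9, -8, 0, -13]
  [-3, 5, 4, 0]
Answer: C*[1][0] = -8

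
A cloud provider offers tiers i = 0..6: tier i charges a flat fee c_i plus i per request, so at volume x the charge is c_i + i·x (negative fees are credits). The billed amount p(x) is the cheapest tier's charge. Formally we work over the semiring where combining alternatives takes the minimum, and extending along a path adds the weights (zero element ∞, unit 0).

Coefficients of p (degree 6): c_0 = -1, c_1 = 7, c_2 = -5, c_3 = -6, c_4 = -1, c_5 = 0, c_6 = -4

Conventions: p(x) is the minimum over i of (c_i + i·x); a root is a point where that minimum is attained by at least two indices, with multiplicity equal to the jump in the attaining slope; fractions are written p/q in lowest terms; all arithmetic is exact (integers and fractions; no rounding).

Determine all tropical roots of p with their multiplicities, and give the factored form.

hull edge (i=0, c=-1) to (i=2, c=-5): slope -2, span 2
hull edge (i=2, c=-5) to (i=3, c=-6): slope -1, span 1
hull edge (i=3, c=-6) to (i=6, c=-4): slope 2/3, span 3
Factored form: p(x) = -4 ⊗ (x ⊕ (-2/3)) ⊗ (x ⊕ (-2/3)) ⊗ (x ⊕ (-2/3)) ⊗ (x ⊕ 1) ⊗ (x ⊕ 2) ⊗ (x ⊕ 2)
Answer: roots = -2/3 (mult 3), 1 (mult 1), 2 (mult 2)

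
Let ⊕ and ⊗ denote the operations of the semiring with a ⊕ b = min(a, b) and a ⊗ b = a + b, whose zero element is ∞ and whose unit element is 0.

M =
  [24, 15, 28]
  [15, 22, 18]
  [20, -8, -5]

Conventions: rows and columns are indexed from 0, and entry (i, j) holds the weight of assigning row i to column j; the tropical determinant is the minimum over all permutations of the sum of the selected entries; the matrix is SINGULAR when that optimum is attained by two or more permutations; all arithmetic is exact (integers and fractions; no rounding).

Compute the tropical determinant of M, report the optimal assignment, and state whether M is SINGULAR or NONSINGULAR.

σ = (0, 1, 2): 24 + 22 + (-5) = 41
σ = (0, 2, 1): 24 + 18 + (-8) = 34
σ = (1, 0, 2): 15 + 15 + (-5) = 25
σ = (1, 2, 0): 15 + 18 + 20 = 53
σ = (2, 0, 1): 28 + 15 + (-8) = 35
σ = (2, 1, 0): 28 + 22 + 20 = 70
Optimal value attained by: σ = (1, 0, 2).
Answer: det⊕(M) = 25; verdict: NONSINGULAR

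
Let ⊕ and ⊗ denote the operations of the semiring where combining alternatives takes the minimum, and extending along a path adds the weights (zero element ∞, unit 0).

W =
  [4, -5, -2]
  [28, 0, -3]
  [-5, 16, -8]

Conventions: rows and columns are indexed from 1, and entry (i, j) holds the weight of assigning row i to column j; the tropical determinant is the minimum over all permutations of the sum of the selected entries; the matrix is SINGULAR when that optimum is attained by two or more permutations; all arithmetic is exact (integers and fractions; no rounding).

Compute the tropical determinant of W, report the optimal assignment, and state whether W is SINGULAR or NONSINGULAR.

σ = (1, 2, 3): 4 + 0 + (-8) = -4
σ = (1, 3, 2): 4 + (-3) + 16 = 17
σ = (2, 1, 3): (-5) + 28 + (-8) = 15
σ = (2, 3, 1): (-5) + (-3) + (-5) = -13
σ = (3, 1, 2): (-2) + 28 + 16 = 42
σ = (3, 2, 1): (-2) + 0 + (-5) = -7
Optimal value attained by: σ = (2, 3, 1).
Answer: det⊕(W) = -13; verdict: NONSINGULAR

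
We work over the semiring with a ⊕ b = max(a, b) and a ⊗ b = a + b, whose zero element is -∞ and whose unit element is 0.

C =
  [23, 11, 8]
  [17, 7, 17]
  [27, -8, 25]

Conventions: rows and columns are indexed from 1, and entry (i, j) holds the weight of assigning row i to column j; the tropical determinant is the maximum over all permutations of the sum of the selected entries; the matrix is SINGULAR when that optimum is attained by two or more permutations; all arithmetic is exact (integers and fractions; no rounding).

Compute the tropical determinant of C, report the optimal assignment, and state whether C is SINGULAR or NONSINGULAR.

σ = (1, 2, 3): 23 + 7 + 25 = 55
σ = (1, 3, 2): 23 + 17 + (-8) = 32
σ = (2, 1, 3): 11 + 17 + 25 = 53
σ = (2, 3, 1): 11 + 17 + 27 = 55
σ = (3, 1, 2): 8 + 17 + (-8) = 17
σ = (3, 2, 1): 8 + 7 + 27 = 42
Optimal value attained by: σ = (1, 2, 3).
Answer: det⊕(C) = 55; verdict: SINGULAR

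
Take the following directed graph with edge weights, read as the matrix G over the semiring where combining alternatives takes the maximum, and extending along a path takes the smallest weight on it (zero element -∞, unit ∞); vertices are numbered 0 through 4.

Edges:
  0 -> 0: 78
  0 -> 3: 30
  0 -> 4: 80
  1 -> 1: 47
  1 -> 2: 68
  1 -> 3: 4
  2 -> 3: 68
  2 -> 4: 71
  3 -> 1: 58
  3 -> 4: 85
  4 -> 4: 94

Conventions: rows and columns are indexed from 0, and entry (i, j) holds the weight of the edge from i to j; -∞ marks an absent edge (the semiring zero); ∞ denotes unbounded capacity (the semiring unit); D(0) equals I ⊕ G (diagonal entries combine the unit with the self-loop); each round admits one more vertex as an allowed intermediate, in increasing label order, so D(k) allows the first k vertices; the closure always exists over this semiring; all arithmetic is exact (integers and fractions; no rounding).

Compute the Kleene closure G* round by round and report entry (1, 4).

D(0):
  [∞, -∞, -∞, 30, 80]
  [-∞, ∞, 68, 4, -∞]
  [-∞, -∞, ∞, 68, 71]
  [-∞, 58, -∞, ∞, 85]
  [-∞, -∞, -∞, -∞, ∞]
D(1):
  [∞, -∞, -∞, 30, 80]
  [-∞, ∞, 68, 4, -∞]
  [-∞, -∞, ∞, 68, 71]
  [-∞, 58, -∞, ∞, 85]
  [-∞, -∞, -∞, -∞, ∞]
D(2):
  [∞, -∞, -∞, 30, 80]
  [-∞, ∞, 68, 4, -∞]
  [-∞, -∞, ∞, 68, 71]
  [-∞, 58, 58, ∞, 85]
  [-∞, -∞, -∞, -∞, ∞]
D(3):
  [∞, -∞, -∞, 30, 80]
  [-∞, ∞, 68, 68, 68]
  [-∞, -∞, ∞, 68, 71]
  [-∞, 58, 58, ∞, 85]
  [-∞, -∞, -∞, -∞, ∞]
D(4):
  [∞, 30, 30, 30, 80]
  [-∞, ∞, 68, 68, 68]
  [-∞, 58, ∞, 68, 71]
  [-∞, 58, 58, ∞, 85]
  [-∞, -∞, -∞, -∞, ∞]
D(5):
  [∞, 30, 30, 30, 80]
  [-∞, ∞, 68, 68, 68]
  [-∞, 58, ∞, 68, 71]
  [-∞, 58, 58, ∞, 85]
  [-∞, -∞, -∞, -∞, ∞]
Answer: G*[1][4] = 68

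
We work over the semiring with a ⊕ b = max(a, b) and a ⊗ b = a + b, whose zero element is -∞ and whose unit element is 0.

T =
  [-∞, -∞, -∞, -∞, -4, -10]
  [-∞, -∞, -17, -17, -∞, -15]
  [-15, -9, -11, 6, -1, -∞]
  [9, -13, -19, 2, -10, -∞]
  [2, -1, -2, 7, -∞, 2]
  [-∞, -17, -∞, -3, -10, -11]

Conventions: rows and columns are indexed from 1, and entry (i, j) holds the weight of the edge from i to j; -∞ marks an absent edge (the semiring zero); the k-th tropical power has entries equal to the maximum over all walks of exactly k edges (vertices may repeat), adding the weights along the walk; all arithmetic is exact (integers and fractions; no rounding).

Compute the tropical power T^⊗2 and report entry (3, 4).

T^⊗2:
  [-2, -5, -6, 3, -20, -2]
  [-8, -26, -28, -11, -18, -26]
  [15, -2, -3, 8, -4, 1]
  [11, -11, -12, 4, 5, -1]
  [16, -6, -12, 9, -2, -8]
  [6, -11, -12, -1, -13, -8]
Key observation: the optimum is the walk 3->4->4, with weight 6 + 2 = 8.
Optimal value attained by: walk 3->4->4.
Answer: (T^⊗2)[3][4] = 8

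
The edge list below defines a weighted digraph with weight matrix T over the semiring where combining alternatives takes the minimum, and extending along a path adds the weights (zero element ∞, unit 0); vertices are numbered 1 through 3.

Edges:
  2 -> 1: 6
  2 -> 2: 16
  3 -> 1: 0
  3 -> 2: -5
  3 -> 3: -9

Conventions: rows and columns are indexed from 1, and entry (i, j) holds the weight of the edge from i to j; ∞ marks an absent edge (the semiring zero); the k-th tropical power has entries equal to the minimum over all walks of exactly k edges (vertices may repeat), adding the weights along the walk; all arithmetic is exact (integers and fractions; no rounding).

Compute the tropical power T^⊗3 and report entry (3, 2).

T^⊗2:
  [∞, ∞, ∞]
  [22, 32, ∞]
  [-9, -14, -18]
T^⊗3:
  [∞, ∞, ∞]
  [38, 48, ∞]
  [-18, -23, -27]
Key observation: the optimum is the walk 3->3->3->2, with weight (-9) + (-9) + (-5) = -23.
Optimal value attained by: walk 3->3->3->2.
Answer: (T^⊗3)[3][2] = -23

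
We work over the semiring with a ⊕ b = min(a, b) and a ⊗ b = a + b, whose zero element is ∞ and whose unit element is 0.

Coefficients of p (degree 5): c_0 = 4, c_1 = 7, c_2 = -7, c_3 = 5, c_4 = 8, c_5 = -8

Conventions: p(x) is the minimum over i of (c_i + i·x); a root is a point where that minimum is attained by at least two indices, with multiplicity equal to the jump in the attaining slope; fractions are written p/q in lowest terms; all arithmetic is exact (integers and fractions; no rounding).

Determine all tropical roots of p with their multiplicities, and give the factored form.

hull edge (i=0, c=4) to (i=2, c=-7): slope -11/2, span 2
hull edge (i=2, c=-7) to (i=5, c=-8): slope -1/3, span 3
Factored form: p(x) = -8 ⊗ (x ⊕ 1/3) ⊗ (x ⊕ 1/3) ⊗ (x ⊕ 1/3) ⊗ (x ⊕ 11/2) ⊗ (x ⊕ 11/2)
Answer: roots = 1/3 (mult 3), 11/2 (mult 2)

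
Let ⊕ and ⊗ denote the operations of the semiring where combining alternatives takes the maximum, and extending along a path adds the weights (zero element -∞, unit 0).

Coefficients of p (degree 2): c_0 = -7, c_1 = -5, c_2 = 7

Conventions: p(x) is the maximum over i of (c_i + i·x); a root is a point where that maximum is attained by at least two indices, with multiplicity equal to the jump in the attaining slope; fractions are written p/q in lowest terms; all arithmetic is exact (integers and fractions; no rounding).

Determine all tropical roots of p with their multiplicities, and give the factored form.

hull edge (i=0, c=-7) to (i=2, c=7): slope 7, span 2
Factored form: p(x) = 7 ⊗ (x ⊕ (-7)) ⊗ (x ⊕ (-7))
Answer: roots = -7 (mult 2)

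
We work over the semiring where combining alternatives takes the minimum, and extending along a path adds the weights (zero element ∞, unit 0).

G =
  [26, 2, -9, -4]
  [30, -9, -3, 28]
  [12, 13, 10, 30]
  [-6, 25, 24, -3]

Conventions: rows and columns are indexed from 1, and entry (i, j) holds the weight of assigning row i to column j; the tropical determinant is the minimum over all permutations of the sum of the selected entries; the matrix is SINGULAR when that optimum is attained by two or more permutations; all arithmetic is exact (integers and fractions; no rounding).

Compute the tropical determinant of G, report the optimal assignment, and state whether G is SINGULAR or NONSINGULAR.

σ = (1, 2, 3, 4): 26 + (-9) + 10 + (-3) = 24
σ = (1, 2, 4, 3): 26 + (-9) + 30 + 24 = 71
σ = (1, 3, 2, 4): 26 + (-3) + 13 + (-3) = 33
σ = (1, 3, 4, 2): 26 + (-3) + 30 + 25 = 78
σ = (1, 4, 2, 3): 26 + 28 + 13 + 24 = 91
σ = (1, 4, 3, 2): 26 + 28 + 10 + 25 = 89
σ = (2, 1, 3, 4): 2 + 30 + 10 + (-3) = 39
σ = (2, 1, 4, 3): 2 + 30 + 30 + 24 = 86
σ = (2, 3, 1, 4): 2 + (-3) + 12 + (-3) = 8
σ = (2, 3, 4, 1): 2 + (-3) + 30 + (-6) = 23
σ = (2, 4, 1, 3): 2 + 28 + 12 + 24 = 66
σ = (2, 4, 3, 1): 2 + 28 + 10 + (-6) = 34
σ = (3, 1, 2, 4): (-9) + 30 + 13 + (-3) = 31
σ = (3, 1, 4, 2): (-9) + 30 + 30 + 25 = 76
σ = (3, 2, 1, 4): (-9) + (-9) + 12 + (-3) = -9
σ = (3, 2, 4, 1): (-9) + (-9) + 30 + (-6) = 6
σ = (3, 4, 1, 2): (-9) + 28 + 12 + 25 = 56
σ = (3, 4, 2, 1): (-9) + 28 + 13 + (-6) = 26
σ = (4, 1, 2, 3): (-4) + 30 + 13 + 24 = 63
σ = (4, 1, 3, 2): (-4) + 30 + 10 + 25 = 61
σ = (4, 2, 1, 3): (-4) + (-9) + 12 + 24 = 23
σ = (4, 2, 3, 1): (-4) + (-9) + 10 + (-6) = -9
σ = (4, 3, 1, 2): (-4) + (-3) + 12 + 25 = 30
σ = (4, 3, 2, 1): (-4) + (-3) + 13 + (-6) = 0
Optimal value attained by: σ = (3, 2, 1, 4).
Answer: det⊕(G) = -9; verdict: SINGULAR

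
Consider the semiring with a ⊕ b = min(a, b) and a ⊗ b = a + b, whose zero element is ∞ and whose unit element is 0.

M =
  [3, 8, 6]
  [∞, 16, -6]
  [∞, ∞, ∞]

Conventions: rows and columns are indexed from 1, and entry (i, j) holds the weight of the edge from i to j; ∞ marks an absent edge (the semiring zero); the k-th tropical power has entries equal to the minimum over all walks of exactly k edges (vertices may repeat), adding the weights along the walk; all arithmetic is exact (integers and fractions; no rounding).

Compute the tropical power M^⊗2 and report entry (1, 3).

M^⊗2:
  [6, 11, 2]
  [∞, 32, 10]
  [∞, ∞, ∞]
Key observation: the optimum is the walk 1->2->3, with weight 8 + (-6) = 2.
Optimal value attained by: walk 1->2->3.
Answer: (M^⊗2)[1][3] = 2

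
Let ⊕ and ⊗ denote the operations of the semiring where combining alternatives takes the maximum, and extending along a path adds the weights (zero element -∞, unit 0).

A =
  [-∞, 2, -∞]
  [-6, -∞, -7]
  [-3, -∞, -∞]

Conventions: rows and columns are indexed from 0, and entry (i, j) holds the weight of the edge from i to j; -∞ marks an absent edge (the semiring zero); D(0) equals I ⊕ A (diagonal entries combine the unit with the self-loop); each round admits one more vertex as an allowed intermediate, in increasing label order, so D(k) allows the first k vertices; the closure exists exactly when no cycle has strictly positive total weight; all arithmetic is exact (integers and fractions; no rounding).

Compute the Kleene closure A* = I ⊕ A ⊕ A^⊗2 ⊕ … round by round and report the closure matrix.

D(0):
  [0, 2, -∞]
  [-6, 0, -7]
  [-3, -∞, 0]
D(1):
  [0, 2, -∞]
  [-6, 0, -7]
  [-3, -1, 0]
D(2):
  [0, 2, -5]
  [-6, 0, -7]
  [-3, -1, 0]
D(3):
  [0, 2, -5]
  [-6, 0, -7]
  [-3, -1, 0]
Answer: A* = [[0, 2, -5], [-6, 0, -7], [-3, -1, 0]]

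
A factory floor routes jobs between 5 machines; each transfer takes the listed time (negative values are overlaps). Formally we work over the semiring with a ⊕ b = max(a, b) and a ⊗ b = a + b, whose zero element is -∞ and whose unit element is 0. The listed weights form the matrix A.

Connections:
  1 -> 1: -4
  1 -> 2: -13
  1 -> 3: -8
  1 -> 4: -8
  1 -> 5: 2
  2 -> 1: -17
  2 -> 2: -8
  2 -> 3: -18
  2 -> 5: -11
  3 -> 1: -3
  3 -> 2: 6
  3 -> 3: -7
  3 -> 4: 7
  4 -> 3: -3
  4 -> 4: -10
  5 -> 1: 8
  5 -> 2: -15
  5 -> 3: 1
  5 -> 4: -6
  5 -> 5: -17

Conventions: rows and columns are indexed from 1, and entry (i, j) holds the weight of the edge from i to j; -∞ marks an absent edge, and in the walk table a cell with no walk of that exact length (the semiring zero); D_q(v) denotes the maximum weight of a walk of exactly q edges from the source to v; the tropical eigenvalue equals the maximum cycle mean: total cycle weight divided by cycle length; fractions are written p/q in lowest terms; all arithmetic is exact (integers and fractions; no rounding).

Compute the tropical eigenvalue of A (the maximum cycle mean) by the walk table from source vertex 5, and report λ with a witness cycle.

q=0: [-∞, -∞, -∞, -∞, 0]
q=1: [8, -15, 1, -6, -17]
q=2: [4, 7, 0, 8, 10]
q=3: [18, 6, 11, 7, 6]
q=4: [14, 17, 10, 18, 20]
q=5: [28, 16, 21, 17, 16]
Optimal cycle mean attained by: cycle 1->5->1, total 2 + 8, length 2.
Answer: λ = 5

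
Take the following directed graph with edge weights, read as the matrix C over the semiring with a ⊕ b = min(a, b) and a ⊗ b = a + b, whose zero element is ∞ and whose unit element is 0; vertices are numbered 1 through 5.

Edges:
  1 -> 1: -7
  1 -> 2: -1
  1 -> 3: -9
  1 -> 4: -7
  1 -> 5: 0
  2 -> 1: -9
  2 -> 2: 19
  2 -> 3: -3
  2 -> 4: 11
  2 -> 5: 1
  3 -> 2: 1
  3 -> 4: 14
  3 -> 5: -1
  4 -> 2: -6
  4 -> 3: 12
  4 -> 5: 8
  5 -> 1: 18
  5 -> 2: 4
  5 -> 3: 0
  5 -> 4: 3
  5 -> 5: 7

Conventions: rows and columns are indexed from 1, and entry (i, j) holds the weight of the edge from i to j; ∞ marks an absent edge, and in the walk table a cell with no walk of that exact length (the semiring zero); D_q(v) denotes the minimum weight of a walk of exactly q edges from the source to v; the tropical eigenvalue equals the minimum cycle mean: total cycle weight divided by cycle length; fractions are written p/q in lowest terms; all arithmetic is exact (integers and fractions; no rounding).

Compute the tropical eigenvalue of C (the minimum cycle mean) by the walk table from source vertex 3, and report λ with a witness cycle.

q=0: [∞, ∞, 0, ∞, ∞]
q=1: [∞, 1, ∞, 14, -1]
q=2: [-8, 3, -2, 2, 2]
q=3: [-15, -9, -17, -15, -8]
q=4: [-22, -21, -24, -22, -18]
q=5: [-30, -28, -31, -29, -25]
Optimal cycle mean attained by: cycle 1->4->2->1, total (-7) + (-6) + (-9), length 3.
Answer: λ = -22/3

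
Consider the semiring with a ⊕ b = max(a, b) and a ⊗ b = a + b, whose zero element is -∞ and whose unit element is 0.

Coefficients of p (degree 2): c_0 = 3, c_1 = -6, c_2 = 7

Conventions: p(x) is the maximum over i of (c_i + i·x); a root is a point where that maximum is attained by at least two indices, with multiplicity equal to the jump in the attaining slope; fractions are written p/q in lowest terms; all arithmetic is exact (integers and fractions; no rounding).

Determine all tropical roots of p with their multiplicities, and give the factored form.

hull edge (i=0, c=3) to (i=2, c=7): slope 2, span 2
Factored form: p(x) = 7 ⊗ (x ⊕ (-2)) ⊗ (x ⊕ (-2))
Answer: roots = -2 (mult 2)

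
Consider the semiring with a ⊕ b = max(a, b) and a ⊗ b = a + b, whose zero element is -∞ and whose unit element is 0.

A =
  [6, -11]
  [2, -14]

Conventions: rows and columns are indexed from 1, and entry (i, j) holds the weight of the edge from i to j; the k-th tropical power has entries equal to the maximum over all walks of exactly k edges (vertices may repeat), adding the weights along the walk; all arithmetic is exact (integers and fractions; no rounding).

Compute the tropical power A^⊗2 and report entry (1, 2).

A^⊗2:
  [12, -5]
  [8, -9]
Key observation: the optimum is the walk 1->1->2, with weight 6 + (-11) = -5.
Optimal value attained by: walk 1->1->2.
Answer: (A^⊗2)[1][2] = -5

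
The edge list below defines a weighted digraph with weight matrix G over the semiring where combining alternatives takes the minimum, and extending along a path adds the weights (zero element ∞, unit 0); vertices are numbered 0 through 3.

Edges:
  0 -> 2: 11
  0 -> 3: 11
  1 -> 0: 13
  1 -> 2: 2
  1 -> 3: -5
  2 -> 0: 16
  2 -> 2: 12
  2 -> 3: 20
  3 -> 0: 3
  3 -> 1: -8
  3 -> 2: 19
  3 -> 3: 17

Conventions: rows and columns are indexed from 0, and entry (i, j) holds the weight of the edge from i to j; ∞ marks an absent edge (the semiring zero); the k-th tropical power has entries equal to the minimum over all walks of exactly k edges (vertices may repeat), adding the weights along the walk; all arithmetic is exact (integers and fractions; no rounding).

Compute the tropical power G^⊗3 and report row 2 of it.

G^⊗2:
  [14, 3, 23, 28]
  [-2, -13, 14, 12]
  [23, 12, 24, 27]
  [5, 9, -6, -13]
G^⊗3:
  [16, 20, 5, -2]
  [0, 4, -11, -18]
  [25, 19, 14, 7]
  [-10, -21, 6, 4]
Answer: row 2 of G^⊗3 = [25, 19, 14, 7]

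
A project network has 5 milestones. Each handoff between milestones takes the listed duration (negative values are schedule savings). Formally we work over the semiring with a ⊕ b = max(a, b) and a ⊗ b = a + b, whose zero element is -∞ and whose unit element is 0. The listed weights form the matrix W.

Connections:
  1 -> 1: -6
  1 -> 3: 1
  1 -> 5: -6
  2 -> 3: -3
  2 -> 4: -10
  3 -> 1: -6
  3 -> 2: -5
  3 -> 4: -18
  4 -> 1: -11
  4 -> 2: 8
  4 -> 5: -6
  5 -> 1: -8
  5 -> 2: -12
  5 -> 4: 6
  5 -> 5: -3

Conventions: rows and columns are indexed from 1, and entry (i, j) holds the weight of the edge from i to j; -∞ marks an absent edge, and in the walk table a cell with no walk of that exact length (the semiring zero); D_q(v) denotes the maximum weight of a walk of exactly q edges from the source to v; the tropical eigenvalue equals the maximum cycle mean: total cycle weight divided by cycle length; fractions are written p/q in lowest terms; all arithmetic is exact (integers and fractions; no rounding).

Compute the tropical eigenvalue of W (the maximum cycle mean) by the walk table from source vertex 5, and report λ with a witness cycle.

q=0: [-∞, -∞, -∞, -∞, 0]
q=1: [-8, -12, -∞, 6, -3]
q=2: [-5, 14, -7, 3, 0]
q=3: [-8, 11, 11, 6, -3]
q=4: [5, 14, 8, 3, 0]
q=5: [2, 11, 11, 6, -1]
Optimal cycle mean attained by: cycle 4->5->4, total (-6) + 6, length 2.
Answer: λ = 0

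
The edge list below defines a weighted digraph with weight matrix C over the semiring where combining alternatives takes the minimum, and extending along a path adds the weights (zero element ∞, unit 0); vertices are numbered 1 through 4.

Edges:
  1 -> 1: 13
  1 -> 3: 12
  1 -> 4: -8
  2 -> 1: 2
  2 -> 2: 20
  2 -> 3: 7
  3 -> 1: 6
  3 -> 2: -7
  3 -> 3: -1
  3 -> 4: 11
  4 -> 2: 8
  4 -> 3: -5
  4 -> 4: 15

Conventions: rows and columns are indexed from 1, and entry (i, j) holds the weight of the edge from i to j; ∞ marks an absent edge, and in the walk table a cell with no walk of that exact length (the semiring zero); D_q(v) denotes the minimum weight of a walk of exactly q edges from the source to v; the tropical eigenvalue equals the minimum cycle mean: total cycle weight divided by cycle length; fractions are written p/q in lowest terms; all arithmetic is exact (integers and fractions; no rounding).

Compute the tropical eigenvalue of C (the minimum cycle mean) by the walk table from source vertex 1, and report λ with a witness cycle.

q=0: [0, ∞, ∞, ∞]
q=1: [13, ∞, 12, -8]
q=2: [18, 0, -13, 5]
q=3: [-7, -20, -14, -2]
q=4: [-18, -21, -15, -15]
Optimal cycle mean attained by: cycle 1->4->3->2->1, total (-8) + (-5) + (-7) + 2, length 4.
Answer: λ = -9/2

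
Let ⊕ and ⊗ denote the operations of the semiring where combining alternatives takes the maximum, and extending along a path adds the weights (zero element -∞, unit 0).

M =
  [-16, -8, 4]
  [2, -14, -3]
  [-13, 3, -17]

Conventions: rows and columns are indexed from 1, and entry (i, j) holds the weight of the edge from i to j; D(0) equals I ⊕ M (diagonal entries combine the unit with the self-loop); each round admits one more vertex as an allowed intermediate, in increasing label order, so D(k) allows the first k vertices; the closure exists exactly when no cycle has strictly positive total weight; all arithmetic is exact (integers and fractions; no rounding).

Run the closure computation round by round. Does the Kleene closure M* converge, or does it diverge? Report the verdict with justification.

D(0):
  [0, -8, 4]
  [2, 0, -3]
  [-13, 3, 0]
D(1):
  [0, -8, 4]
  [2, 0, 6]
  [-13, 3, 0]
Detection: at round 2, diagonal entry (3, 3) turns strictly positive.
Key observation: the cycle 3->2->1->3 has total weight 3 + 2 + 4, which is strictly positive.
Answer: DIVERGES — positive cycle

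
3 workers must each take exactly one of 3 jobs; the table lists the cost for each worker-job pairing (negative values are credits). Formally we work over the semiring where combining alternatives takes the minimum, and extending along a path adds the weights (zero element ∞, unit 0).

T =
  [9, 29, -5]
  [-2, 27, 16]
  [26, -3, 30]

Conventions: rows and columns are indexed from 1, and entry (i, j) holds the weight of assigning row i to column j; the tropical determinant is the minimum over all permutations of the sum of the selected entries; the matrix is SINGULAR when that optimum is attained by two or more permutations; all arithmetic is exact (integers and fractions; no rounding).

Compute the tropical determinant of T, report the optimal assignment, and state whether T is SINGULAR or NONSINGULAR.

σ = (1, 2, 3): 9 + 27 + 30 = 66
σ = (1, 3, 2): 9 + 16 + (-3) = 22
σ = (2, 1, 3): 29 + (-2) + 30 = 57
σ = (2, 3, 1): 29 + 16 + 26 = 71
σ = (3, 1, 2): (-5) + (-2) + (-3) = -10
σ = (3, 2, 1): (-5) + 27 + 26 = 48
Optimal value attained by: σ = (3, 1, 2).
Answer: det⊕(T) = -10; verdict: NONSINGULAR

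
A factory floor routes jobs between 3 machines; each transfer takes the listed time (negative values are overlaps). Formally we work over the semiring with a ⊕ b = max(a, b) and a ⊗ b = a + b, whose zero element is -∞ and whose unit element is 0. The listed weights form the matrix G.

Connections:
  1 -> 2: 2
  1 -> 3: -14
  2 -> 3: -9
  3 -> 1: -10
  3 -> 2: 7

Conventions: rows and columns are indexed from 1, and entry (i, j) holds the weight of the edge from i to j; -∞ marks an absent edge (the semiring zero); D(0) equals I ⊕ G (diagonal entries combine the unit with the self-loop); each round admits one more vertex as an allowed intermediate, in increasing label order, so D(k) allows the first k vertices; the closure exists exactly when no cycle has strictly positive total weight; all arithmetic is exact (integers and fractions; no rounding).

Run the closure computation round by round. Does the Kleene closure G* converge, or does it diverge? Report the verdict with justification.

D(0):
  [0, 2, -14]
  [-∞, 0, -9]
  [-10, 7, 0]
D(1):
  [0, 2, -14]
  [-∞, 0, -9]
  [-10, 7, 0]
D(2):
  [0, 2, -7]
  [-∞, 0, -9]
  [-10, 7, 0]
D(3):
  [0, 2, -7]
  [-19, 0, -9]
  [-10, 7, 0]
Key observation: every diagonal entry stays at the unit through all rounds, so no improving cycle exists.
Answer: CONVERGES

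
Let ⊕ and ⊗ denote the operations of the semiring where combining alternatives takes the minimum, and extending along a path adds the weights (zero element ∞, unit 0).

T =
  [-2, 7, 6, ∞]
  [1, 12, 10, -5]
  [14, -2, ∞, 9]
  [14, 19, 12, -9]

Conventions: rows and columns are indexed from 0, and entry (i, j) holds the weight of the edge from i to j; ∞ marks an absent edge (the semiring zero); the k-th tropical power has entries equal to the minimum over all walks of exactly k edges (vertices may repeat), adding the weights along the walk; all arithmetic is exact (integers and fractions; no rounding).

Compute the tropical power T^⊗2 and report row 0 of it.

T^⊗2:
  [-4, 4, 4, 2]
  [-1, 8, 7, -14]
  [-1, 10, 8, -7]
  [5, 10, 3, -18]
Answer: row 0 of T^⊗2 = [-4, 4, 4, 2]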